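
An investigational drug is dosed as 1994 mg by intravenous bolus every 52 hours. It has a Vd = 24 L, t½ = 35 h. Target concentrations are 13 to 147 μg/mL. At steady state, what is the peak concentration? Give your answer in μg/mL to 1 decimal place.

129.2 μg/mL

k = ln2/t½ = ln2/35 ≈ 0.019804 h⁻¹; fraction remaining f = e^(−kτ) = e^(−0.019804×52) ≈ 0.3571.
At steady state, accumulation factor R = 1/(1 − e^(−kτ)) ≈ 1.5555.
Single-dose peak C₀ = D/Vd = 1994/24 ≈ 83.083 μg/mL.
Steady-state peak Cmax,ss = C₀·R ≈ 83.083 × 1.5555 ≈ 129.236 μg/mL.
Peak 129.2 μg/mL vs MTC 147 μg/mL: below toxic threshold.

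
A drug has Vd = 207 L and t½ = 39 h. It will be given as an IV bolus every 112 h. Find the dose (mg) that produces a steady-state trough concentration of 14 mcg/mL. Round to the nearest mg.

τ/t½ = 112/39 ≈ 2.8718, so f = (1/2)^(112/39) ≈ 0.136617.
Cmin,ss = (D/Vd)·f/(1−f), so D = Cmin,ss·Vd·(1−f)/f.
D = 14 × 207 × (1−f)/f ≈ 14 × 207 × 6.31973 ≈ 18314.58 mg.

18315 mg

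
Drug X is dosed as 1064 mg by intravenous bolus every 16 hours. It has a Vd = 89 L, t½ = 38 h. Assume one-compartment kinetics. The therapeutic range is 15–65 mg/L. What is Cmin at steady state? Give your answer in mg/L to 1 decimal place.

35.3 mg/L

Over one 16-h interval, 16/38 ≈ 0.42105 half-lives elapse, leaving f ≈ 0.7469 of each dose.
Each bolus raises the concentration by D/Vd = 1064/89 ≈ 11.955 mg/L.
Steady-state trough Cmin,ss = C₀·f/(1−f) ≈ 11.955 × 0.7469/0.2531 ≈ 35.279 mg/L.
Trough 35.3 mg/L vs MEC 15 mg/L: adequate.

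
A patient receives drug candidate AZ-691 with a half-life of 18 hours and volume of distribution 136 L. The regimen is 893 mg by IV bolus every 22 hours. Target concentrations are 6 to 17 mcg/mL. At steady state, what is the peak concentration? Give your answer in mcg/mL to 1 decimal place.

11.5 mcg/mL

k = ln2/t½ = ln2/18 ≈ 0.038508 h⁻¹; fraction remaining f = e^(−kτ) = e^(−0.038508×22) ≈ 0.4286.
At steady state, accumulation factor R = 1/(1 − e^(−kτ)) ≈ 1.7501.
Each bolus raises the concentration by D/Vd = 893/136 ≈ 6.566 mcg/mL.
Steady-state peak Cmax,ss = C₀·R ≈ 6.566 × 1.7501 ≈ 11.491 mcg/mL.
Peak 11.5 mcg/mL vs MTC 17 mcg/mL: below toxic threshold.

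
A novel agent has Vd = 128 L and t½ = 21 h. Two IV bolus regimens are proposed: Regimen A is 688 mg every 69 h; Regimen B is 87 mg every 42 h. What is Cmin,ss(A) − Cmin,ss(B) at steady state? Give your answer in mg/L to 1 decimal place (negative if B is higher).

0.4 mg/L

Regimen A: f = (1/2)^(69/21) ≈ 0.1025; Cmin,ss = (688/128)·f/(1−f) ≈ 0.614 mg/L.
Regimen B: f = (1/2)^(42/21) ≈ 0.2500; Cmin,ss = (87/128)·f/(1−f) ≈ 0.227 mg/L.
Difference ≈ 0.614 − 0.227 ≈ 0.387 mg/L.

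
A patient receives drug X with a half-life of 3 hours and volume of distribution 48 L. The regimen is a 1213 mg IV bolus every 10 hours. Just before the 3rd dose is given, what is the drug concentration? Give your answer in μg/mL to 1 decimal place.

2.8 μg/mL

f = (1/2)^(τ/t½) = (1/2)^(10/3) ≈ 0.0992.
C₀ = D/Vd = 1213/48 ≈ 25.271 μg/mL.
Before the 3rd dose, 2 doses have been given. Superposition: Cmin = C₀·(f + f²).
≈ 25.271 × (0.0992 + 0.0098) ≈ 25.271 × 0.1090 ≈ 2.755 μg/mL.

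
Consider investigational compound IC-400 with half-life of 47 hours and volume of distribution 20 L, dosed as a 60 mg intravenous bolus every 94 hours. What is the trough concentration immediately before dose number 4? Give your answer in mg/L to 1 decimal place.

f = (1/2)^(τ/t½) = (1/2)^(94/47) ≈ 0.2500.
C₀ = D/Vd = 60/20 ≈ 3.000 mg/L.
Before the 4th dose, 3 doses have been given. Superposition: Cmin = C₀·(f + f² + … + f^3).
≈ 3.000 × (0.2500 + 0.0625 + 0.0156) ≈ 3.000 × 0.3281 ≈ 0.984 mg/L.

1.0 mg/L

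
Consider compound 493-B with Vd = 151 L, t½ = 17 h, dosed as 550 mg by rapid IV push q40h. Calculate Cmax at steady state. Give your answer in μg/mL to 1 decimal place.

τ/t½ = 40/17 ≈ 2.3529, so fraction remaining f = (1/2)^(40/17) ≈ 0.1957.
Accumulation ratio R = 1/(1 − f) ≈ 1/0.8043 ≈ 1.2433.
Each bolus raises the concentration by D/Vd = 550/151 ≈ 3.642 μg/mL.
Steady-state peak Cmax,ss = C₀·R ≈ 3.642 × 1.2433 ≈ 4.528 μg/mL.

4.5 μg/mL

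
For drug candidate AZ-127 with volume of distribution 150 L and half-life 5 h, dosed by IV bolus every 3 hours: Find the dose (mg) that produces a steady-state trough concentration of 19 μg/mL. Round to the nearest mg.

τ/t½ = 3/5 ≈ 0.6, so f = (1/2)^(3/5) ≈ 0.659754.
Cmin,ss = (D/Vd)·f/(1−f), so D = Cmin,ss·Vd·(1−f)/f.
D = 19 × 150 × (1−f)/f ≈ 19 × 150 × 0.51572 ≈ 1469.80 mg.

1470 mg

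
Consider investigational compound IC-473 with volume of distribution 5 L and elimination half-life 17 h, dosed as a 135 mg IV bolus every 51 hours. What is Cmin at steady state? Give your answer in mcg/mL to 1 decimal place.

3.9 mcg/mL

The dosing interval is 3 half-lives, so f = 2^(−3) = 0.125.
Accumulation ratio R = 1/(1 − f) = 1/0.875 = 8/7.
Single-dose peak C₀ = D/Vd = 135/5 = 27 mcg/mL.
Steady-state peak Cmax,ss = C₀·R = 27 × 8/7 ≈ 30.857 mcg/mL.
Steady-state trough Cmin,ss = Cmax,ss·f ≈ 30.857 × 0.125 ≈ 3.857 mcg/mL.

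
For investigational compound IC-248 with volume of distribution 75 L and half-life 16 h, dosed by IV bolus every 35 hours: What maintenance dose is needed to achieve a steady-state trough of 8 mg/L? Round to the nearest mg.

2133 mg

τ/t½ = 35/16 ≈ 2.1875, so f = (1/2)^(35/16) ≈ 0.219532.
Cmin,ss = (D/Vd)·f/(1−f), so D = Cmin,ss·Vd·(1−f)/f.
D = 8 × 75 × (1−f)/f ≈ 8 × 75 × 3.55514 ≈ 2133.08 mg.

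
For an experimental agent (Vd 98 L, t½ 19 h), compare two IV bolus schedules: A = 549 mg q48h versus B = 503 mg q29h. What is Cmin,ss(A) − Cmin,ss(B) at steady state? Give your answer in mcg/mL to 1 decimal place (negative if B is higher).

-1.6 mcg/mL

Regimen A: f = (1/2)^(48/19) ≈ 0.1736; Cmin,ss = (549/98)·f/(1−f) ≈ 1.177 mcg/mL.
Regimen B: f = (1/2)^(29/19) ≈ 0.3472; Cmin,ss = (503/98)·f/(1−f) ≈ 2.730 mcg/mL.
Difference ≈ 1.177 − 2.730 ≈ -1.553 mcg/mL.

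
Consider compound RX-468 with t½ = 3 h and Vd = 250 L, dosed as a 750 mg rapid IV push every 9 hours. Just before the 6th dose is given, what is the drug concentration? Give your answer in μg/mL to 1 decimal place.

f = (1/2)^(τ/t½) = (1/2)^(9/3) ≈ 0.1250.
C₀ = D/Vd = 750/250 ≈ 3.000 μg/mL.
Before the 6th dose, 5 doses have been given. Superposition: Cmin = C₀·(f + f² + … + f^5).
≈ 3.000 × (0.1250 + 0.0156 + 0.0020 + 0.0002 + 0.0000) ≈ 3.000 × 0.1428 ≈ 0.428 μg/mL.

0.4 μg/mL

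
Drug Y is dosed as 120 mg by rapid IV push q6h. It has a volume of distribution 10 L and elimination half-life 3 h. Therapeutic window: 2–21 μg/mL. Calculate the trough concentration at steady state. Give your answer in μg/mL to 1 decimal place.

4.0 μg/mL

τ = 6 h = 2 half-lives, so f = (1/2)^2 = 0.25.
Accumulation ratio R = 1/(1 − f) = 1/0.75 = 4/3.
Single-dose peak C₀ = D/Vd = 120/10 = 12 μg/mL.
Steady-state peak Cmax,ss = C₀·R = 12 × 4/3 ≈ 16.000 μg/mL.
Steady-state trough Cmin,ss = Cmax,ss·f ≈ 16.000 × 0.25 ≈ 4.000 μg/mL.
Trough 4.0 μg/mL vs MEC 2 μg/mL: adequate.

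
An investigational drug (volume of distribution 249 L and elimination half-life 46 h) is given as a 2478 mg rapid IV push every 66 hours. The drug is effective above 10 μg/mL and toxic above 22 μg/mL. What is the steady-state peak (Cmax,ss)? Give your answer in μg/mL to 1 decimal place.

15.8 μg/mL

k = ln2/t½ = ln2/46 ≈ 0.015068 h⁻¹; fraction remaining f = e^(−kτ) = e^(−0.015068×66) ≈ 0.3699.
At steady state, accumulation factor R = 1/(1 − e^(−kτ)) ≈ 1.5870.
Single-dose peak C₀ = D/Vd = 2478/249 ≈ 9.952 μg/mL.
Cmax,ss = C₀/(1 − f) ≈ 9.952/0.6301 ≈ 15.794 μg/mL.
Peak 15.8 μg/mL vs MTC 22 μg/mL: below toxic threshold.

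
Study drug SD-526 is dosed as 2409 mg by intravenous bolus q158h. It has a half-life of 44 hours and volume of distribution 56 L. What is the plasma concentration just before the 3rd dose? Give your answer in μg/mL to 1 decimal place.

f = (1/2)^(τ/t½) = (1/2)^(158/44) ≈ 0.0830.
C₀ = D/Vd = 2409/56 ≈ 43.018 μg/mL.
Before the 3rd dose, 2 doses have been given. Superposition: Cmin = C₀·(f + f²).
≈ 43.018 × (0.0830 + 0.0069) ≈ 43.018 × 0.0899 ≈ 3.867 μg/mL.

3.9 μg/mL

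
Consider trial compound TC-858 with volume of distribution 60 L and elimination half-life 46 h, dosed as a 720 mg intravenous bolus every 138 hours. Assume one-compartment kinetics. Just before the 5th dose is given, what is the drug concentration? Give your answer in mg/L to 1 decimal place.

f = (1/2)^(τ/t½) = (1/2)^(138/46) ≈ 0.1250.
C₀ = D/Vd = 720/60 ≈ 12.000 mg/L.
Before the 5th dose, 4 doses have been given. Superposition: Cmin = C₀·(f + f² + … + f^4).
≈ 12.000 × (0.1250 + 0.0156 + 0.0020 + 0.0002) ≈ 12.000 × 0.1428 ≈ 1.714 mg/L.

1.7 mg/L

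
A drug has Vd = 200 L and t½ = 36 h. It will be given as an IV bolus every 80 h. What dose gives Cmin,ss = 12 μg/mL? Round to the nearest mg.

8799 mg

τ/t½ = 80/36 ≈ 2.2222, so f = (1/2)^(80/36) ≈ 0.214311.
Cmin,ss = (D/Vd)·f/(1−f), so D = Cmin,ss·Vd·(1−f)/f.
D = 12 × 200 × (1−f)/f ≈ 12 × 200 × 3.66612 ≈ 8798.69 mg.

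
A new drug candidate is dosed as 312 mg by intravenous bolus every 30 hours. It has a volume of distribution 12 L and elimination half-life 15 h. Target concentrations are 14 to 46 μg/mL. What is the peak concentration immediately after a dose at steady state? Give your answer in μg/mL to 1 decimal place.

τ = 30 h = 2 half-lives, so f = (1/2)^2 = 0.25.
At steady state, R = 1/(1 − 0.25) = 4/3.
Single-dose peak C₀ = D/Vd = 312/12 = 26 μg/mL.
Steady-state peak Cmax,ss = C₀·R = 26 × 4/3 ≈ 34.667 μg/mL.
Peak 34.7 μg/mL vs MTC 46 μg/mL: below toxic threshold.

34.7 μg/mL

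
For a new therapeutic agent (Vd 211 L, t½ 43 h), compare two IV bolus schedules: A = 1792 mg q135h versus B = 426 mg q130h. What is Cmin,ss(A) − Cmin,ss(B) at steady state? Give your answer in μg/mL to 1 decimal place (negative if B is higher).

Regimen A: f = (1/2)^(135/43) ≈ 0.1135; Cmin,ss = (1792/211)·f/(1−f) ≈ 1.087 μg/mL.
Regimen B: f = (1/2)^(130/43) ≈ 0.1230; Cmin,ss = (426/211)·f/(1−f) ≈ 0.283 μg/mL.
Difference ≈ 1.087 − 0.283 ≈ 0.804 μg/mL.

0.8 μg/mL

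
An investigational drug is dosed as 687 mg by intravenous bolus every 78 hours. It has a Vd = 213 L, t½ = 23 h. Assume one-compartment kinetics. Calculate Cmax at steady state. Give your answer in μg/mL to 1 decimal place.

Over one 78-h interval, 78/23 ≈ 3.3913 half-lives elapse, leaving f ≈ 0.0953 of each dose.
Accumulation ratio R = 1/(1 − f) ≈ 1/0.9047 ≈ 1.1053.
Each bolus raises the concentration by D/Vd = 687/213 ≈ 3.225 μg/mL.
Steady-state peak Cmax,ss = C₀·R ≈ 3.225 × 1.1053 ≈ 3.565 μg/mL.

3.6 μg/mL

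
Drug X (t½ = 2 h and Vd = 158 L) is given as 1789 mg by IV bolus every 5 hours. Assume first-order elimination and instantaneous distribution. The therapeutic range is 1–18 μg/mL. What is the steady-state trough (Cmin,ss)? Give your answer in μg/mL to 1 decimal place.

τ/t½ = 5/2 ≈ 2.5, so fraction remaining f = (1/2)^(5/2) ≈ 0.1768.
Each bolus raises the concentration by D/Vd = 1789/158 ≈ 11.323 μg/mL.
Steady-state trough Cmin,ss = C₀·f/(1−f) ≈ 11.323 × 0.1768/0.8232 ≈ 2.432 μg/mL.
Trough 2.4 μg/mL vs MEC 1 μg/mL: adequate.

2.4 μg/mL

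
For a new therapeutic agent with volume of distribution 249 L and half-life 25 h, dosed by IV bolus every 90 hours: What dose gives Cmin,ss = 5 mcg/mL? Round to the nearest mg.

τ/t½ = 90/25 ≈ 3.6, so f = (1/2)^(90/25) ≈ 0.082469.
Cmin,ss = (D/Vd)·f/(1−f), so D = Cmin,ss·Vd·(1−f)/f.
D = 5 × 249 × (1−f)/f ≈ 5 × 249 × 11.12577 ≈ 13851.58 mg.

13852 mg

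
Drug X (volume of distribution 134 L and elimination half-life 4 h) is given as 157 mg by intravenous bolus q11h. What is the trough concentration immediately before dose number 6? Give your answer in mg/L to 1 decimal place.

0.2 mg/L

f = (1/2)^(τ/t½) = (1/2)^(11/4) ≈ 0.1487.
C₀ = D/Vd = 157/134 ≈ 1.172 mg/L.
Before the 6th dose, 5 doses have been given. Superposition: Cmin = C₀·(f + f² + … + f^5).
≈ 1.172 × (0.1487 + 0.0221 + 0.0033 + 0.0005 + 0.0001) ≈ 1.172 × 0.1747 ≈ 0.205 mg/L.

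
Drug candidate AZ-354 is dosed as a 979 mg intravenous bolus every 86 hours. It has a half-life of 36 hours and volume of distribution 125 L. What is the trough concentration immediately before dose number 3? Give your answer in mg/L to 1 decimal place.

1.8 mg/L

f = (1/2)^(τ/t½) = (1/2)^(86/36) ≈ 0.1909.
C₀ = D/Vd = 979/125 ≈ 7.832 mg/L.
Before the 3rd dose, 2 doses have been given. Superposition: Cmin = C₀·(f + f²).
≈ 7.832 × (0.1909 + 0.0364) ≈ 7.832 × 0.2273 ≈ 1.780 mg/L.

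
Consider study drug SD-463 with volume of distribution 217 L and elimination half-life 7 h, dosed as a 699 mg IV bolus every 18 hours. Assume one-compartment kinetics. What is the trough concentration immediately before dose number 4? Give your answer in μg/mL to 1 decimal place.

0.6 μg/mL

f = (1/2)^(τ/t½) = (1/2)^(18/7) ≈ 0.1682.
C₀ = D/Vd = 699/217 ≈ 3.221 μg/mL.
Before the 4th dose, 3 doses have been given. Superposition: Cmin = C₀·(f + f² + … + f^3).
≈ 3.221 × (0.1682 + 0.0283 + 0.0048) ≈ 3.221 × 0.2013 ≈ 0.648 μg/mL.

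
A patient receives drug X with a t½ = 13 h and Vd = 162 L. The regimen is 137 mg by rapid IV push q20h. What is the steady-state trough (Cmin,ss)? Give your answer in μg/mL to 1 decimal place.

0.4 μg/mL

Over one 20-h interval, 20/13 ≈ 1.5385 half-lives elapse, leaving f ≈ 0.3443 of each dose.
Single-dose peak C₀ = D/Vd = 137/162 ≈ 0.846 μg/mL.
Steady-state trough Cmin,ss = C₀·f/(1−f) ≈ 0.846 × 0.3443/0.6557 ≈ 0.444 μg/mL.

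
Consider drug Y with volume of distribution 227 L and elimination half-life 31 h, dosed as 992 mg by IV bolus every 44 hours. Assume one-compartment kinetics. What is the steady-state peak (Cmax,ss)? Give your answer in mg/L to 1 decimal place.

7.0 mg/L

k = ln2/t½ = ln2/31 ≈ 0.022360 h⁻¹; fraction remaining f = e^(−kτ) = e^(−0.022360×44) ≈ 0.3739.
At steady state, accumulation factor R = 1/(1 − e^(−kτ)) ≈ 1.5972.
Single-dose peak C₀ = D/Vd = 992/227 ≈ 4.370 mg/L.
Cmax,ss = C₀/(1 − f) ≈ 4.370/0.6261 ≈ 6.980 mg/L.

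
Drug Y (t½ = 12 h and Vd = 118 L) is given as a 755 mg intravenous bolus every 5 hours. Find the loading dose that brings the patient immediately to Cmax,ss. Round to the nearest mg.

3010 mg

f = (1/2)^(5/12) ≈ 0.749154; accumulation ratio R = 1/(1−f) ≈ 3.98651.
Loading dose to hit Cmax,ss on first dose: D_load = D_maint·R ≈ 755 × 3.98651 ≈ 3009.82 mg.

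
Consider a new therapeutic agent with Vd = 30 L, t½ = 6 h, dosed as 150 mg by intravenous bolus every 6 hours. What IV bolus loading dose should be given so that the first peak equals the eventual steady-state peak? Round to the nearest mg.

300 mg

f = (1/2)^(6/6) ≈ 0.500000; accumulation ratio R = 1/(1−f) ≈ 2.00000.
Loading dose to hit Cmax,ss on first dose: D_load = D_maint·R ≈ 150 × 2.00000 ≈ 300.00 mg.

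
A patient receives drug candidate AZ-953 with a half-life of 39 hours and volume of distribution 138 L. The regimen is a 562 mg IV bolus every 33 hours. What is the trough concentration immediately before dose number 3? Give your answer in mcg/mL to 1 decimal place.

3.5 mcg/mL

f = (1/2)^(τ/t½) = (1/2)^(33/39) ≈ 0.5563.
C₀ = D/Vd = 562/138 ≈ 4.072 mcg/mL.
Before the 3rd dose, 2 doses have been given. Superposition: Cmin = C₀·(f + f²).
≈ 4.072 × (0.5563 + 0.3095) ≈ 4.072 × 0.8658 ≈ 3.526 mcg/mL.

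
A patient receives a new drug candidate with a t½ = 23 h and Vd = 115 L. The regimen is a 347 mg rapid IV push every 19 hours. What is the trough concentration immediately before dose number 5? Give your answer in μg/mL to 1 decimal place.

f = (1/2)^(τ/t½) = (1/2)^(19/23) ≈ 0.5641.
C₀ = D/Vd = 347/115 ≈ 3.017 μg/mL.
Before the 5th dose, 4 doses have been given. Superposition: Cmin = C₀·(f + f² + … + f^4).
≈ 3.017 × (0.5641 + 0.3182 + 0.1795 + 0.1013) ≈ 3.017 × 1.1631 ≈ 3.509 μg/mL.

3.5 μg/mL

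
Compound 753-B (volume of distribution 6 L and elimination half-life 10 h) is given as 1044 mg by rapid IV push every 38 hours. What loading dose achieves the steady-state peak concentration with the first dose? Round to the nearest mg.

1125 mg

f = (1/2)^(38/10) ≈ 0.071794; accumulation ratio R = 1/(1−f) ≈ 1.07735.
Loading dose to hit Cmax,ss on first dose: D_load = D_maint·R ≈ 1044 × 1.07735 ≈ 1124.75 mg.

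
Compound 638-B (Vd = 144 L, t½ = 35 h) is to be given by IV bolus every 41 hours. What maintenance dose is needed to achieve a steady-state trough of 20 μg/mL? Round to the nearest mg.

3607 mg

τ/t½ = 41/35 ≈ 1.1714, so f = (1/2)^(41/35) ≈ 0.443981.
Cmin,ss = (D/Vd)·f/(1−f), so D = Cmin,ss·Vd·(1−f)/f.
D = 20 × 144 × (1−f)/f ≈ 20 × 144 × 1.25235 ≈ 3606.77 mg.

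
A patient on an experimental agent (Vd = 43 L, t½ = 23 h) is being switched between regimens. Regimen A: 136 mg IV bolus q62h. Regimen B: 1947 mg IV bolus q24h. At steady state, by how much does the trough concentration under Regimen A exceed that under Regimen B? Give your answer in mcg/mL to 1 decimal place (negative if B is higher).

Regimen A: f = (1/2)^(62/23) ≈ 0.1544; Cmin,ss = (136/43)·f/(1−f) ≈ 0.578 mcg/mL.
Regimen B: f = (1/2)^(24/23) ≈ 0.4852; Cmin,ss = (1947/43)·f/(1−f) ≈ 42.676 mcg/mL.
Difference ≈ 0.578 − 42.676 ≈ -42.098 mcg/mL.

-42.1 mcg/mL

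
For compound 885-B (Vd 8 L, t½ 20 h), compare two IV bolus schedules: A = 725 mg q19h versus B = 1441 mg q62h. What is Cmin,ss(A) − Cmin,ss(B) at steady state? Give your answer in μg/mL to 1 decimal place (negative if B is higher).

Regimen A: f = (1/2)^(19/20) ≈ 0.5176; Cmin,ss = (725/8)·f/(1−f) ≈ 97.238 μg/mL.
Regimen B: f = (1/2)^(62/20) ≈ 0.1166; Cmin,ss = (1441/8)·f/(1−f) ≈ 23.775 μg/mL.
Difference ≈ 97.238 − 23.775 ≈ 73.463 μg/mL.

73.5 μg/mL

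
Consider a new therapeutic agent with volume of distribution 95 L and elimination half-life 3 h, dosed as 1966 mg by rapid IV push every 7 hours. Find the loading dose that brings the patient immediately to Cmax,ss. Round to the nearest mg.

2453 mg

f = (1/2)^(7/3) ≈ 0.198425; accumulation ratio R = 1/(1−f) ≈ 1.24754.
Loading dose to hit Cmax,ss on first dose: D_load = D_maint·R ≈ 1966 × 1.24754 ≈ 2452.66 mg.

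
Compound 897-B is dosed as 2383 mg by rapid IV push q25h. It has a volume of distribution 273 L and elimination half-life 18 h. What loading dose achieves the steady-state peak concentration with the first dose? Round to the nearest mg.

f = (1/2)^(25/18) ≈ 0.381859; accumulation ratio R = 1/(1−f) ≈ 1.61775.
Loading dose to hit Cmax,ss on first dose: D_load = D_maint·R ≈ 2383 × 1.61775 ≈ 3855.10 mg.

3855 mg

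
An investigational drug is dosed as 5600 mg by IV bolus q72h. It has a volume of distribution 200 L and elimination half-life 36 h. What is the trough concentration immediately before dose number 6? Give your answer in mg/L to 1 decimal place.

9.3 mg/L

f = (1/2)^(τ/t½) = (1/2)^(72/36) ≈ 0.2500.
C₀ = D/Vd = 5600/200 ≈ 28.000 mg/L.
Before the 6th dose, 5 doses have been given. Superposition: Cmin = C₀·(f + f² + … + f^5).
≈ 28.000 × (0.2500 + 0.0625 + 0.0156 + 0.0039 + 0.0010) ≈ 28.000 × 0.3330 ≈ 9.324 mg/L.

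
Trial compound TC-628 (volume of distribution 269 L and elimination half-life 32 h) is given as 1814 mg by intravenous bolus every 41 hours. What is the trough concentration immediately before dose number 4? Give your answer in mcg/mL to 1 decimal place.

4.4 mcg/mL

f = (1/2)^(τ/t½) = (1/2)^(41/32) ≈ 0.4114.
C₀ = D/Vd = 1814/269 ≈ 6.743 mcg/mL.
Before the 4th dose, 3 doses have been given. Superposition: Cmin = C₀·(f + f² + … + f^3).
≈ 6.743 × (0.4114 + 0.1692 + 0.0696) ≈ 6.743 × 0.6502 ≈ 4.384 mcg/mL.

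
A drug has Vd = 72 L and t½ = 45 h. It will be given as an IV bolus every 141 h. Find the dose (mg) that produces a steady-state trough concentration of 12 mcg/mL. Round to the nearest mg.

6717 mg

τ/t½ = 141/45 ≈ 3.1333, so f = (1/2)^(141/45) ≈ 0.113965.
Cmin,ss = (D/Vd)·f/(1−f), so D = Cmin,ss·Vd·(1−f)/f.
D = 12 × 72 × (1−f)/f ≈ 12 × 72 × 7.77462 ≈ 6717.27 mg.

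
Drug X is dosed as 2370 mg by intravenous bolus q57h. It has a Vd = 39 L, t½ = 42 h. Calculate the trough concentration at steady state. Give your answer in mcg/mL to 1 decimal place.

38.9 mcg/mL

Over one 57-h interval, 57/42 ≈ 1.3571 half-lives elapse, leaving f ≈ 0.3904 of each dose.
Accumulation ratio R = 1/(1 − f) ≈ 1/0.6096 ≈ 1.6404.
Single-dose peak C₀ = D/Vd = 2370/39 ≈ 60.769 mcg/mL.
Cmax,ss = C₀/(1 − f) ≈ 60.769/0.6096 ≈ 99.687 mcg/mL.
Steady-state trough Cmin,ss = Cmax,ss·f ≈ 99.687 × 0.3904 ≈ 38.918 mcg/mL.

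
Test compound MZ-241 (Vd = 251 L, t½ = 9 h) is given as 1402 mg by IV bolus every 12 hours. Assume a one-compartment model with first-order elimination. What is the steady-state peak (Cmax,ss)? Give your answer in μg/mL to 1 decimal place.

9.3 μg/mL

Over one 12-h interval, 12/9 ≈ 1.3333 half-lives elapse, leaving f ≈ 0.3969 of each dose.
At steady state, accumulation factor R = 1/(1 − e^(−kτ)) ≈ 1.6581.
Each bolus raises the concentration by D/Vd = 1402/251 ≈ 5.586 μg/mL.
Steady-state peak Cmax,ss = C₀·R ≈ 5.586 × 1.6581 ≈ 9.262 μg/mL.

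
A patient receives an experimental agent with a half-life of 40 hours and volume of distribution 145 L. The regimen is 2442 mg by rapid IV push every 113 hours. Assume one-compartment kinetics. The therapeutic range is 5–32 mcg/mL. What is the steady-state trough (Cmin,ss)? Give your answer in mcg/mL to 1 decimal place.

τ/t½ = 113/40 ≈ 2.825, so fraction remaining f = (1/2)^(113/40) ≈ 0.1411.
At steady state, accumulation factor R = 1/(1 − e^(−kτ)) ≈ 1.1643.
Single-dose peak C₀ = D/Vd = 2442/145 ≈ 16.841 mcg/mL.
Steady-state peak Cmax,ss = C₀·R ≈ 16.841 × 1.1643 ≈ 19.608 mcg/mL.
One interval later, Cmin,ss = Cmax,ss·e^(−kτ) ≈ 19.608 × 0.1411 ≈ 2.767 mcg/mL.
Trough 2.8 mcg/mL vs MEC 5 mcg/mL: subtherapeutic.

2.8 mcg/mL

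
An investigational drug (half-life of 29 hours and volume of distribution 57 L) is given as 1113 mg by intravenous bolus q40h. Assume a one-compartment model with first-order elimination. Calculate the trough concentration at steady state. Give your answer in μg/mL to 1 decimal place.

Over one 40-h interval, 40/29 ≈ 1.3793 half-lives elapse, leaving f ≈ 0.3844 of each dose.
Accumulation ratio R = 1/(1 − f) ≈ 1/0.6156 ≈ 1.6244.
Single-dose peak C₀ = D/Vd = 1113/57 ≈ 19.526 μg/mL.
Steady-state peak Cmax,ss = C₀·R ≈ 19.526 × 1.6244 ≈ 31.718 μg/mL.
One interval later, Cmin,ss = Cmax,ss·e^(−kτ) ≈ 31.718 × 0.3844 ≈ 12.192 μg/mL.

12.2 μg/mL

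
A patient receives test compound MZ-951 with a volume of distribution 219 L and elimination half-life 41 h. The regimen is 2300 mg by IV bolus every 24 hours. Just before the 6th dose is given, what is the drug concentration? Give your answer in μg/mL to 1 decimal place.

f = (1/2)^(τ/t½) = (1/2)^(24/41) ≈ 0.6665.
C₀ = D/Vd = 2300/219 ≈ 10.502 μg/mL.
Before the 6th dose, 5 doses have been given. Superposition: Cmin = C₀·(f + f² + … + f^5).
≈ 10.502 × (0.6665 + 0.4442 + 0.2961 + 0.1973 + 0.1315) ≈ 10.502 × 1.7356 ≈ 18.227 μg/mL.

18.2 μg/mL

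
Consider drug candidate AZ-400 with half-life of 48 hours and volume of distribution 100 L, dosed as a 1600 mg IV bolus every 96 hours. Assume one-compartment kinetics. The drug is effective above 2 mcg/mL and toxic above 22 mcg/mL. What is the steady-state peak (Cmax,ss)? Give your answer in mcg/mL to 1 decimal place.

τ = 96 h = 2 half-lives, so f = (1/2)^2 = 0.25.
At steady state, R = 1/(1 − 0.25) = 4/3.
Single-dose peak C₀ = D/Vd = 1600/100 = 16 mcg/mL.
Steady-state peak Cmax,ss = C₀·R = 16 × 4/3 ≈ 21.333 mcg/mL.
Peak 21.3 mcg/mL vs MTC 22 mcg/mL: below toxic threshold.

21.3 mcg/mL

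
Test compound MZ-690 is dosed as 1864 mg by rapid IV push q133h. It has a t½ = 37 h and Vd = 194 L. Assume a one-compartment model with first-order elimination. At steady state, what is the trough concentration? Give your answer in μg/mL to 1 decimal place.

0.9 μg/mL

Over one 133-h interval, 133/37 ≈ 3.5946 half-lives elapse, leaving f ≈ 0.0828 of each dose.
Accumulation ratio R = 1/(1 − f) ≈ 1/0.9172 ≈ 1.0903.
Single-dose peak C₀ = D/Vd = 1864/194 ≈ 9.608 μg/mL.
Steady-state peak Cmax,ss = C₀·R ≈ 9.608 × 1.0903 ≈ 10.476 μg/mL.
Steady-state trough Cmin,ss = Cmax,ss·f ≈ 10.476 × 0.0828 ≈ 0.867 μg/mL.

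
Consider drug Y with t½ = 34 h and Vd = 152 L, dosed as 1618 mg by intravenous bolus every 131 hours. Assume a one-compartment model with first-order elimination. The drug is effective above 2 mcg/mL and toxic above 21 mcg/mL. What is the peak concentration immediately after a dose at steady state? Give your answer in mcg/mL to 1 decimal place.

11.4 mcg/mL

Over one 131-h interval, 131/34 ≈ 3.8529 half-lives elapse, leaving f ≈ 0.0692 of each dose.
At steady state, accumulation factor R = 1/(1 − e^(−kτ)) ≈ 1.0743.
Each bolus raises the concentration by D/Vd = 1618/152 ≈ 10.645 mcg/mL.
Steady-state peak Cmax,ss = C₀·R ≈ 10.645 × 1.0743 ≈ 11.436 mcg/mL.
Peak 11.4 mcg/mL vs MTC 21 mcg/mL: below toxic threshold.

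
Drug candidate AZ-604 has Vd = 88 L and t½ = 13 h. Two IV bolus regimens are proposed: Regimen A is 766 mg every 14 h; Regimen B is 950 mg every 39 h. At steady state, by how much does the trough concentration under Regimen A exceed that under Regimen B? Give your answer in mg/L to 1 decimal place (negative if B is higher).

6.3 mg/L

Regimen A: f = (1/2)^(14/13) ≈ 0.4740; Cmin,ss = (766/88)·f/(1−f) ≈ 7.844 mg/L.
Regimen B: f = (1/2)^(39/13) ≈ 0.1250; Cmin,ss = (950/88)·f/(1−f) ≈ 1.542 mg/L.
Difference ≈ 7.844 − 1.542 ≈ 6.302 mg/L.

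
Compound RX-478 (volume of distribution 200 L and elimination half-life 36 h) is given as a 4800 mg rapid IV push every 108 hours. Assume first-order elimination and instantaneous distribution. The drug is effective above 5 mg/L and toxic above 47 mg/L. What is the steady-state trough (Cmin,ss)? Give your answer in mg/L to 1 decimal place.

The dosing interval is 3 half-lives, so f = 2^(−3) = 0.125.
At steady state, R = 1/(1 − 0.125) = 8/7.
Single-dose peak C₀ = D/Vd = 4800/200 = 24 mg/L.
Steady-state peak Cmax,ss = C₀·R = 24 × 8/7 ≈ 27.429 mg/L.
Steady-state trough Cmin,ss = Cmax,ss·f ≈ 27.429 × 0.125 ≈ 3.429 mg/L.
Trough 3.4 mg/L vs MEC 5 mg/L: subtherapeutic.

3.4 mg/L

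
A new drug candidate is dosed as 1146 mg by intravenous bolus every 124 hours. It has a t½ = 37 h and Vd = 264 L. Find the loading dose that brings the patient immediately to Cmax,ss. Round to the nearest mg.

1270 mg

f = (1/2)^(124/37) ≈ 0.097981; accumulation ratio R = 1/(1−f) ≈ 1.10862.
Loading dose to hit Cmax,ss on first dose: D_load = D_maint·R ≈ 1146 × 1.10862 ≈ 1270.48 mg.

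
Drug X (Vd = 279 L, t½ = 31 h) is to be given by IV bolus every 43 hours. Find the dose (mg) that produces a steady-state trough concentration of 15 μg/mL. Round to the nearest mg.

6761 mg

τ/t½ = 43/31 ≈ 1.3871, so f = (1/2)^(43/31) ≈ 0.382333.
Cmin,ss = (D/Vd)·f/(1−f), so D = Cmin,ss·Vd·(1−f)/f.
D = 15 × 279 × (1−f)/f ≈ 15 × 279 × 1.61552 ≈ 6760.95 mg.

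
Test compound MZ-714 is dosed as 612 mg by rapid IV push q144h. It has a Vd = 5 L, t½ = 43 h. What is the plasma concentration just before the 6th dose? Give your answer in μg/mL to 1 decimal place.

f = (1/2)^(τ/t½) = (1/2)^(144/43) ≈ 0.0982.
C₀ = D/Vd = 612/5 ≈ 122.400 μg/mL.
Before the 6th dose, 5 doses have been given. Superposition: Cmin = C₀·(f + f² + … + f^5).
≈ 122.400 × (0.0982 + 0.0096 + 0.0009 + 0.0001 + 0.0000) ≈ 122.400 × 0.1088 ≈ 13.317 μg/mL.

13.3 μg/mL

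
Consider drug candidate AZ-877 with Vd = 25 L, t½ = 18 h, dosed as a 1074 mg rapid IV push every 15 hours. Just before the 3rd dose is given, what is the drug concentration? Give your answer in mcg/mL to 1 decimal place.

f = (1/2)^(τ/t½) = (1/2)^(15/18) ≈ 0.5612.
C₀ = D/Vd = 1074/25 ≈ 42.960 mcg/mL.
Before the 3rd dose, 2 doses have been given. Superposition: Cmin = C₀·(f + f²).
≈ 42.960 × (0.5612 + 0.3149) ≈ 42.960 × 0.8761 ≈ 37.637 mcg/mL.

37.6 mcg/mL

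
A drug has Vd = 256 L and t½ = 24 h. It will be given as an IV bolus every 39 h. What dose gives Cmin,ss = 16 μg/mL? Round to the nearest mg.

8538 mg

τ/t½ = 39/24 ≈ 1.625, so f = (1/2)^(39/24) ≈ 0.324210.
Cmin,ss = (D/Vd)·f/(1−f), so D = Cmin,ss·Vd·(1−f)/f.
D = 16 × 256 × (1−f)/f ≈ 16 × 256 × 2.08442 ≈ 8537.78 mg.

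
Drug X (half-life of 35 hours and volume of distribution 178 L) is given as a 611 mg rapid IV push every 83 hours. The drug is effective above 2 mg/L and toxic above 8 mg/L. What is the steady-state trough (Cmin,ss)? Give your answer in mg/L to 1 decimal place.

τ/t½ = 83/35 ≈ 2.3714, so fraction remaining f = (1/2)^(83/35) ≈ 0.1933.
Single-dose peak C₀ = D/Vd = 611/178 ≈ 3.433 mg/L.
Steady-state trough Cmin,ss = C₀·f/(1−f) ≈ 3.433 × 0.1933/0.8067 ≈ 0.823 mg/L.
Trough 0.8 mg/L vs MEC 2 mg/L: subtherapeutic.

0.8 mg/L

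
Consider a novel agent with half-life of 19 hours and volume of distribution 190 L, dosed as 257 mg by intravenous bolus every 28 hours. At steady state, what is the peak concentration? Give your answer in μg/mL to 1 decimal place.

2.1 μg/mL

τ/t½ = 28/19 ≈ 1.4737, so fraction remaining f = (1/2)^(28/19) ≈ 0.3601.
Accumulation ratio R = 1/(1 − f) ≈ 1/0.6399 ≈ 1.5627.
Each bolus raises the concentration by D/Vd = 257/190 ≈ 1.353 μg/mL.
Steady-state peak Cmax,ss = C₀·R ≈ 1.353 × 1.5627 ≈ 2.114 μg/mL.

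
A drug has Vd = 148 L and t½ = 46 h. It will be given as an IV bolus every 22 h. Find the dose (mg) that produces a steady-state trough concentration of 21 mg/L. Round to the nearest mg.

τ/t½ = 22/46 ≈ 0.47826, so f = (1/2)^(22/46) ≈ 0.717842.
Cmin,ss = (D/Vd)·f/(1−f), so D = Cmin,ss·Vd·(1−f)/f.
D = 21 × 148 × (1−f)/f ≈ 21 × 148 × 0.39306 ≈ 1221.63 mg.

1222 mg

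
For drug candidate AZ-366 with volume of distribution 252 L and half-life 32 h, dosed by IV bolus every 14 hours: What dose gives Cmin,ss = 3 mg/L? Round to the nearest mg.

268 mg

τ/t½ = 14/32 ≈ 0.4375, so f = (1/2)^(14/32) ≈ 0.738413.
Cmin,ss = (D/Vd)·f/(1−f), so D = Cmin,ss·Vd·(1−f)/f.
D = 3 × 252 × (1−f)/f ≈ 3 × 252 × 0.35426 ≈ 267.82 mg.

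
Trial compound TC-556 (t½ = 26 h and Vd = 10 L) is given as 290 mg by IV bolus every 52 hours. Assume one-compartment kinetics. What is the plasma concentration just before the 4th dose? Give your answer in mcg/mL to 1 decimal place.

f = (1/2)^(τ/t½) = (1/2)^(52/26) ≈ 0.2500.
C₀ = D/Vd = 290/10 ≈ 29.000 mcg/mL.
Before the 4th dose, 3 doses have been given. Superposition: Cmin = C₀·(f + f² + … + f^3).
≈ 29.000 × (0.2500 + 0.0625 + 0.0156) ≈ 29.000 × 0.3281 ≈ 9.515 mcg/mL.

9.5 mcg/mL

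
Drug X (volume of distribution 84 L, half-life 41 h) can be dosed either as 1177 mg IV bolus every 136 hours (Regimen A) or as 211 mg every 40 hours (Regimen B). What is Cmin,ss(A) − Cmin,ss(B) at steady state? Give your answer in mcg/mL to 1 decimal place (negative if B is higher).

-1.0 mcg/mL

Regimen A: f = (1/2)^(136/41) ≈ 0.1003; Cmin,ss = (1177/84)·f/(1−f) ≈ 1.562 mcg/mL.
Regimen B: f = (1/2)^(40/41) ≈ 0.5085; Cmin,ss = (211/84)·f/(1−f) ≈ 2.599 mcg/mL.
Difference ≈ 1.562 − 2.599 ≈ -1.037 mcg/mL.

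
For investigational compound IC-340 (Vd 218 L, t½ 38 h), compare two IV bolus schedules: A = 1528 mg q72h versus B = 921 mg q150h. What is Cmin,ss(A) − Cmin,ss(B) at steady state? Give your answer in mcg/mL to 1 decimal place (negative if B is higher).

2.3 mcg/mL

Regimen A: f = (1/2)^(72/38) ≈ 0.2689; Cmin,ss = (1528/218)·f/(1−f) ≈ 2.578 mcg/mL.
Regimen B: f = (1/2)^(150/38) ≈ 0.0648; Cmin,ss = (921/218)·f/(1−f) ≈ 0.293 mcg/mL.
Difference ≈ 2.578 − 0.293 ≈ 2.285 mcg/mL.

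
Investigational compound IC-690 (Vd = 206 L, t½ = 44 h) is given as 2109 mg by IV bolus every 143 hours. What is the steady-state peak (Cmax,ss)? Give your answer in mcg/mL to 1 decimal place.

11.4 mcg/mL

τ/t½ = 143/44 ≈ 3.25, so fraction remaining f = (1/2)^(143/44) ≈ 0.1051.
Accumulation ratio R = 1/(1 − f) ≈ 1/0.8949 ≈ 1.1174.
Each bolus raises the concentration by D/Vd = 2109/206 ≈ 10.238 mcg/mL.
Steady-state peak Cmax,ss = C₀·R ≈ 10.238 × 1.1174 ≈ 11.440 mcg/mL.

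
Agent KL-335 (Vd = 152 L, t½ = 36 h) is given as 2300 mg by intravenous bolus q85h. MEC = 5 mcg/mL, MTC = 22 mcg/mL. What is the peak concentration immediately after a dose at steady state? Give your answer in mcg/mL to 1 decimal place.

18.8 mcg/mL

k = ln2/t½ = ln2/36 ≈ 0.019254 h⁻¹; fraction remaining f = e^(−kτ) = e^(−0.019254×85) ≈ 0.1946.
At steady state, accumulation factor R = 1/(1 − e^(−kτ)) ≈ 1.2416.
Each bolus raises the concentration by D/Vd = 2300/152 ≈ 15.132 mcg/mL.
Steady-state peak Cmax,ss = C₀·R ≈ 15.132 × 1.2416 ≈ 18.788 mcg/mL.
Peak 18.8 mcg/mL vs MTC 22 mcg/mL: below toxic threshold.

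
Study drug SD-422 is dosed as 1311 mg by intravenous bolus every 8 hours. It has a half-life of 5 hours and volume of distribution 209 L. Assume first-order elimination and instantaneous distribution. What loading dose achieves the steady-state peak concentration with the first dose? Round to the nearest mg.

1956 mg

f = (1/2)^(8/5) ≈ 0.329877; accumulation ratio R = 1/(1−f) ≈ 1.49226.
Loading dose to hit Cmax,ss on first dose: D_load = D_maint·R ≈ 1311 × 1.49226 ≈ 1956.35 mg.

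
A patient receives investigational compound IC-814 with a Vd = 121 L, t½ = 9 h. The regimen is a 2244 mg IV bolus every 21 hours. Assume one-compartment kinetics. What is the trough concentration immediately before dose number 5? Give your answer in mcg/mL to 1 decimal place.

f = (1/2)^(τ/t½) = (1/2)^(21/9) ≈ 0.1984.
C₀ = D/Vd = 2244/121 ≈ 18.545 mcg/mL.
Before the 5th dose, 4 doses have been given. Superposition: Cmin = C₀·(f + f² + … + f^4).
≈ 18.545 × (0.1984 + 0.0394 + 0.0078 + 0.0015) ≈ 18.545 × 0.2471 ≈ 4.582 mcg/mL.

4.6 mcg/mL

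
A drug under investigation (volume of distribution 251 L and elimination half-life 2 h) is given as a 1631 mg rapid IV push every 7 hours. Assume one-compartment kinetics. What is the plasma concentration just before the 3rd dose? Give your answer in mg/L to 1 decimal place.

0.6 mg/L

f = (1/2)^(τ/t½) = (1/2)^(7/2) ≈ 0.0884.
C₀ = D/Vd = 1631/251 ≈ 6.498 mg/L.
Before the 3rd dose, 2 doses have been given. Superposition: Cmin = C₀·(f + f²).
≈ 6.498 × (0.0884 + 0.0078) ≈ 6.498 × 0.0962 ≈ 0.625 mg/L.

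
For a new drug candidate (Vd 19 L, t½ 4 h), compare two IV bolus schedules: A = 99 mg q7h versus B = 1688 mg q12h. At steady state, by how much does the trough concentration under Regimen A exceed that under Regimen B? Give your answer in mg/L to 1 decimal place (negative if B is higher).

-10.5 mg/L

Regimen A: f = (1/2)^(7/4) ≈ 0.2973; Cmin,ss = (99/19)·f/(1−f) ≈ 2.204 mg/L.
Regimen B: f = (1/2)^(12/4) ≈ 0.1250; Cmin,ss = (1688/19)·f/(1−f) ≈ 12.692 mg/L.
Difference ≈ 2.204 − 12.692 ≈ -10.488 mg/L.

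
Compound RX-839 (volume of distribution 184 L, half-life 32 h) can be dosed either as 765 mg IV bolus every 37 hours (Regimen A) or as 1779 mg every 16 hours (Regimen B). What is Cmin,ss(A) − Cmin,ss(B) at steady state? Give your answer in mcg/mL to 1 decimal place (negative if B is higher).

-20.0 mcg/mL

Regimen A: f = (1/2)^(37/32) ≈ 0.4487; Cmin,ss = (765/184)·f/(1−f) ≈ 3.384 mcg/mL.
Regimen B: f = (1/2)^(16/32) ≈ 0.7071; Cmin,ss = (1779/184)·f/(1−f) ≈ 23.341 mcg/mL.
Difference ≈ 3.384 − 23.341 ≈ -19.957 mcg/mL.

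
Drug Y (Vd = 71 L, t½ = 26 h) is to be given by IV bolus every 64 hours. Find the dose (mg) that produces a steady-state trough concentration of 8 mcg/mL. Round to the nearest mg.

2561 mg

τ/t½ = 64/26 ≈ 2.4615, so f = (1/2)^(64/26) ≈ 0.181553.
Cmin,ss = (D/Vd)·f/(1−f), so D = Cmin,ss·Vd·(1−f)/f.
D = 8 × 71 × (1−f)/f ≈ 8 × 71 × 4.50803 ≈ 2560.56 mg.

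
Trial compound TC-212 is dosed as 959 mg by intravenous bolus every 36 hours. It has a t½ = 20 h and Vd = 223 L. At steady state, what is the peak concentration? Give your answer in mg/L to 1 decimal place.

k = ln2/t½ = ln2/20 ≈ 0.034657 h⁻¹; fraction remaining f = e^(−kτ) = e^(−0.034657×36) ≈ 0.2872.
At steady state, accumulation factor R = 1/(1 − e^(−kτ)) ≈ 1.4029.
Each bolus raises the concentration by D/Vd = 959/223 ≈ 4.300 mg/L.
Steady-state peak Cmax,ss = C₀·R ≈ 4.300 × 1.4029 ≈ 6.032 mg/L.

6.0 mg/L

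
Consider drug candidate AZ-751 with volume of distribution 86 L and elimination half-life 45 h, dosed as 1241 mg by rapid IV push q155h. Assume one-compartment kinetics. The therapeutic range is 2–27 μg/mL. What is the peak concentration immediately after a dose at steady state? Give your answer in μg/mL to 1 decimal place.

Over one 155-h interval, 155/45 ≈ 3.4444 half-lives elapse, leaving f ≈ 0.0919 of each dose.
Accumulation ratio R = 1/(1 − f) ≈ 1/0.9081 ≈ 1.1012.
Each bolus raises the concentration by D/Vd = 1241/86 ≈ 14.430 μg/mL.
Steady-state peak Cmax,ss = C₀·R ≈ 14.430 × 1.1012 ≈ 15.890 μg/mL.
Peak 15.9 μg/mL vs MTC 27 μg/mL: below toxic threshold.

15.9 μg/mL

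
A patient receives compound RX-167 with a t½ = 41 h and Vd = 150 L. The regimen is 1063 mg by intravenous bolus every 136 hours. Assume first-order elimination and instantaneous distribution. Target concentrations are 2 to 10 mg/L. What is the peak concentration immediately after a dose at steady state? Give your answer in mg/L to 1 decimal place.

Over one 136-h interval, 136/41 ≈ 3.3171 half-lives elapse, leaving f ≈ 0.1003 of each dose.
At steady state, accumulation factor R = 1/(1 − e^(−kτ)) ≈ 1.1115.
Single-dose peak C₀ = D/Vd = 1063/150 ≈ 7.087 mg/L.
Steady-state peak Cmax,ss = C₀·R ≈ 7.087 × 1.1115 ≈ 7.877 mg/L.
Peak 7.9 mg/L vs MTC 10 mg/L: below toxic threshold.

7.9 mg/L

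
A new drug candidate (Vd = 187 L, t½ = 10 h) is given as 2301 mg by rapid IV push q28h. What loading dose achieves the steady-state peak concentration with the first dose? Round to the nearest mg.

f = (1/2)^(28/10) ≈ 0.143587; accumulation ratio R = 1/(1−f) ≈ 1.16766.
Loading dose to hit Cmax,ss on first dose: D_load = D_maint·R ≈ 2301 × 1.16766 ≈ 2686.79 mg.

2687 mg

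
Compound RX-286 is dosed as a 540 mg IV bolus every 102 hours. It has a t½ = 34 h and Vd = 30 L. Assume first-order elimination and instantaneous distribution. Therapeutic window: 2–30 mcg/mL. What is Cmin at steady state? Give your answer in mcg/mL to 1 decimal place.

The dosing interval is 3 half-lives, so f = 2^(−3) = 0.125.
At steady state, R = 1/(1 − 0.125) = 8/7.
Single-dose peak C₀ = D/Vd = 540/30 = 18 mcg/mL.
Steady-state peak Cmax,ss = C₀·R = 18 × 8/7 ≈ 20.571 mcg/mL.
Steady-state trough Cmin,ss = Cmax,ss·f ≈ 20.571 × 0.125 ≈ 2.571 mcg/mL.
Trough 2.6 mcg/mL vs MEC 2 mcg/mL: adequate.

2.6 mcg/mL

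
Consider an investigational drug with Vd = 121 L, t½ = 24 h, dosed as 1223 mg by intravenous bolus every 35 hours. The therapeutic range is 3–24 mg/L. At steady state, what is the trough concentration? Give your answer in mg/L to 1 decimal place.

5.8 mg/L

τ/t½ = 35/24 ≈ 1.4583, so fraction remaining f = (1/2)^(35/24) ≈ 0.3639.
Accumulation ratio R = 1/(1 − f) ≈ 1/0.6361 ≈ 1.5721.
Each bolus raises the concentration by D/Vd = 1223/121 ≈ 10.107 mg/L.
Steady-state peak Cmax,ss = C₀·R ≈ 10.107 × 1.5721 ≈ 15.889 mg/L.
One interval later, Cmin,ss = Cmax,ss·e^(−kτ) ≈ 15.889 × 0.3639 ≈ 5.782 mg/L.
Trough 5.8 mg/L vs MEC 3 mg/L: adequate.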